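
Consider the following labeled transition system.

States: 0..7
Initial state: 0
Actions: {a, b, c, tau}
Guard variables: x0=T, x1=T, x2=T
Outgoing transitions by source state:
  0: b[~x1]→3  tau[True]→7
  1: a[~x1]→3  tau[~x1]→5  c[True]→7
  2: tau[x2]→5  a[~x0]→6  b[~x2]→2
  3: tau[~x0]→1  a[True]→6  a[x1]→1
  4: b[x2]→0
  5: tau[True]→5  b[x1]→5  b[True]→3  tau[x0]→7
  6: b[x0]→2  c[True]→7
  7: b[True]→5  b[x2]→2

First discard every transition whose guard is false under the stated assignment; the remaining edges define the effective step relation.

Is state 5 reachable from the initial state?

Answer: REACHABLE

Analysis:
After dropping false guards: 14 live edges.
Layer 0: {0}
Layer 1: {7}  cumulative {0,7}
Layer 2: {2,5}  cumulative {0,2,5,7}
Layer 3: {3}  cumulative {0,2,3,5,7}
Layer 4: {1,6}  cumulative {0,1,2,3,5,6,7}
Reach set: {0,1,2,3,5,6,7}
trace reaching 5: tau·b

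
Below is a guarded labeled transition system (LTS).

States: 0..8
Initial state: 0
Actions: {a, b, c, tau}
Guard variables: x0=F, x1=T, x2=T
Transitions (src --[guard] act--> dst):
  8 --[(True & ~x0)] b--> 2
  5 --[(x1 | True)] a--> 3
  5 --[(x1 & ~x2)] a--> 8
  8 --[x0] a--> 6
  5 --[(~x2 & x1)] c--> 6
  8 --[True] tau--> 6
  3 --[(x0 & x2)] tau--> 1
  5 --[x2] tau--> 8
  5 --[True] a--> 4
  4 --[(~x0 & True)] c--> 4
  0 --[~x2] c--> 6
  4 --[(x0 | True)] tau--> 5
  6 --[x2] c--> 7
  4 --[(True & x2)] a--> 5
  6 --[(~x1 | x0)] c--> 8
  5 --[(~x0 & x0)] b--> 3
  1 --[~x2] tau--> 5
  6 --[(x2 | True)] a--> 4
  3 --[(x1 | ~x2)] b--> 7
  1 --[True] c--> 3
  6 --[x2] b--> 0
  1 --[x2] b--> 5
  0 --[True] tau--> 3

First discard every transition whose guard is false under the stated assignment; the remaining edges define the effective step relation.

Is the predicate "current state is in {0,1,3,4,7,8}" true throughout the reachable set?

Inv-set: {0,1,3,4,7,8}
Reach set: {0,3,7}
  0: ✓
  3: ✓
  7: ✓

Answer: INVARIANT HOLDS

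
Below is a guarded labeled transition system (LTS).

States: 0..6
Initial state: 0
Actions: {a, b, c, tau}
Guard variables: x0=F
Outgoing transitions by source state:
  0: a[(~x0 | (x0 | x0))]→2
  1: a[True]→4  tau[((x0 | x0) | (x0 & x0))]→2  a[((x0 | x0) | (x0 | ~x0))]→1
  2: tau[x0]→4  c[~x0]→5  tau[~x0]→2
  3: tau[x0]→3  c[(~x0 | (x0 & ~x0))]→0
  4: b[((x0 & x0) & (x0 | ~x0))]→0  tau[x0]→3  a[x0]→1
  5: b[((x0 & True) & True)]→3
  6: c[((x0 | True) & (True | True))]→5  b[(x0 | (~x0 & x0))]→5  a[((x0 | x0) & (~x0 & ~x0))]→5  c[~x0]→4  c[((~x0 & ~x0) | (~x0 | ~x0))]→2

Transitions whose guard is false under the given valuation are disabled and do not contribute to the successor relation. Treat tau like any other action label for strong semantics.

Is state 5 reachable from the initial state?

After dropping false guards: 9 live edges.
Layer 0: {0}
Layer 1: {2}  now seen {0,2}
Layer 2: {5}  now seen {0,2,5}
R = {0,2,5}
witness 5: a·c

Answer: REACHABLE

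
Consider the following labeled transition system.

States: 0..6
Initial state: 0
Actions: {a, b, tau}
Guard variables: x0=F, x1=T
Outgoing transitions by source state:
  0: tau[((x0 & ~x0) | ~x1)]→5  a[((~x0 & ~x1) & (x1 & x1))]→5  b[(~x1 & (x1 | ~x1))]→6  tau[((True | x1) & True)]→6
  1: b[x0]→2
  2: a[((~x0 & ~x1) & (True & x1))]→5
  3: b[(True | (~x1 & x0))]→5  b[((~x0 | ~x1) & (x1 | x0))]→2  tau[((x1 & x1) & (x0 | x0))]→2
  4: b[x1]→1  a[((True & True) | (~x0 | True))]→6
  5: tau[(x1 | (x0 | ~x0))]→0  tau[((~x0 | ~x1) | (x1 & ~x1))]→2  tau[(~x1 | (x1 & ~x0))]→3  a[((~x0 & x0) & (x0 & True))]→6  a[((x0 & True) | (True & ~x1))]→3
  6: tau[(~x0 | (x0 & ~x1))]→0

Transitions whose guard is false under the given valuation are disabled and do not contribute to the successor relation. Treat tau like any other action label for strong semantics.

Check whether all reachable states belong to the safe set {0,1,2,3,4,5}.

Inv-set: {0,1,2,3,4,5}
Reach set: {0,6}
  0: safe
  6: VIOLATES
reach 6 via tau — violates

Answer: INVARIANT VIOLATED at state 6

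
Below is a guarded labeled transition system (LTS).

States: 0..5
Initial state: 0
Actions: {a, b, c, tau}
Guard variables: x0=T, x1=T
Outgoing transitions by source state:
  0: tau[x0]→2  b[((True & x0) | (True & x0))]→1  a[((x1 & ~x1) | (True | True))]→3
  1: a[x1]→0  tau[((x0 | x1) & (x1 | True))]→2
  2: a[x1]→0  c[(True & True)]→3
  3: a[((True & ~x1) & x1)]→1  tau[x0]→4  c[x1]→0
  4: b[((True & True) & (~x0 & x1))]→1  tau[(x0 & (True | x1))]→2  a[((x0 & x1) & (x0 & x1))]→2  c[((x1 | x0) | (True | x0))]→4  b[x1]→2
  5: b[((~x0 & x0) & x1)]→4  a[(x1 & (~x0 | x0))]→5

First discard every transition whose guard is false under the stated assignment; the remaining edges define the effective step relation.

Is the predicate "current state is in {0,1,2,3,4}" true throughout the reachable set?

Answer: INVARIANT HOLDS

Analysis:
Inv-set: {0,1,2,3,4}
R = {0,1,2,3,4}
  0: ✓
  1: ✓
  2: ✓
  3: ✓
  4: ✓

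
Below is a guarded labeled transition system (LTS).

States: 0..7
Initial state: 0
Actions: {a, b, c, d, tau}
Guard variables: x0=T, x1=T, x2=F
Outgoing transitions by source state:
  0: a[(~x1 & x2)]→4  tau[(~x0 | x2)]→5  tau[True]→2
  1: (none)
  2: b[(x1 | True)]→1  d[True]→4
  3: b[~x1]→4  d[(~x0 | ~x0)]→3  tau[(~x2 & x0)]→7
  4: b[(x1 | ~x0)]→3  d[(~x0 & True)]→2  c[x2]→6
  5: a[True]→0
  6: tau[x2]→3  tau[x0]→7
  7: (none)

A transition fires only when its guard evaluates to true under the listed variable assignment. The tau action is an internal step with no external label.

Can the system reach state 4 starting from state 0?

After dropping false guards: 7 live edges.
Layer 0: {0}
Layer 1: {2}  cumulative {0,2}
Layer 2: {1,4}  cumulative {0,1,2,4}
Layer 3: {3}  cumulative {0,1,2,3,4}
Layer 4: {7}  cumulative {0,1,2,3,4,7}
Reach set: {0,1,2,3,4,7}
Path to 4: tau·d

Answer: REACHABLE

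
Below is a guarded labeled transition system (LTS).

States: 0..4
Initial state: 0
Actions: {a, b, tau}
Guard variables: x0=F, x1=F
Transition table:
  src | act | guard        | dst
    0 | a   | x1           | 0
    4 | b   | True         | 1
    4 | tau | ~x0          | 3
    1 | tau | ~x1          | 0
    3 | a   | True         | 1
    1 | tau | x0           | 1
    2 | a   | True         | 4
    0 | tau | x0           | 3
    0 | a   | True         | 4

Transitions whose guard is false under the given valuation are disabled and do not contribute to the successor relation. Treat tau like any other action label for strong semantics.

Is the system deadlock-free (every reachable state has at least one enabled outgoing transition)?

Answer: DEADLOCK-FREE

Trace:
Reachable = {0,1,3,4}
  0: a→4  [1 out]
  1: tau→0  [1 out]
  3: a→1  [1 out]
  4: b→1  tau→3  [2 out]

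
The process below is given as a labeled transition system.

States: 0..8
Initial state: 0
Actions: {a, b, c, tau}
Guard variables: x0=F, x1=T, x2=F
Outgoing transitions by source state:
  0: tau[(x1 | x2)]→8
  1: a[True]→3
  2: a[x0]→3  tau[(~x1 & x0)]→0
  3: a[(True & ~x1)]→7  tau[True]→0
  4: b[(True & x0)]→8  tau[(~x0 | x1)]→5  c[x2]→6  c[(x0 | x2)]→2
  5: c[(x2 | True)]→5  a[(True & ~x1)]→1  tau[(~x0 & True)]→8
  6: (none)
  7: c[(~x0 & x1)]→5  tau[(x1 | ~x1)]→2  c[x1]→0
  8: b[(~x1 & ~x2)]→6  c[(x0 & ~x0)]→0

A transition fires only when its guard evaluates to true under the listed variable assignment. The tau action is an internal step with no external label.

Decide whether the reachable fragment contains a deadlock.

R = {0,8}
  0: tau→8  [1 exit(s)]
  8: ∅  [STUCK]
Path to 8: tau

Answer: DEADLOCK at state 8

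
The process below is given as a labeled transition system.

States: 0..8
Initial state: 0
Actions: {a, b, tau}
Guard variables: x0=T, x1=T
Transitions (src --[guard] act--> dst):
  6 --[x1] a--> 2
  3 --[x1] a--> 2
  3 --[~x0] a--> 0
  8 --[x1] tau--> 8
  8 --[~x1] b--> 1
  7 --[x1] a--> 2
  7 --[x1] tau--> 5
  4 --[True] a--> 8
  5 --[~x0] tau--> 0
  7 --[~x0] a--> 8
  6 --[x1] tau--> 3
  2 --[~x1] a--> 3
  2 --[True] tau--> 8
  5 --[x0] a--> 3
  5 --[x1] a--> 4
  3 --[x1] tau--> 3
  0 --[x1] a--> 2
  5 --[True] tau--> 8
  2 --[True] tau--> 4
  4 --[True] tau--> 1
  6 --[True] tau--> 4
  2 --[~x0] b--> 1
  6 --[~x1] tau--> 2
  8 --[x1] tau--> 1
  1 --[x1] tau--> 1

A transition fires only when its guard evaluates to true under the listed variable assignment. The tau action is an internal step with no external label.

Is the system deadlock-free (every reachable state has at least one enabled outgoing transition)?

R = {0,1,2,4,8}
  0: a→2  [deg 1]
  1: tau→1  [deg 1]
  2: tau→4  tau→8  [deg 2]
  4: a→8  tau→1  [deg 2]
  8: tau→1  tau→8  [deg 2]

Answer: DEADLOCK-FREE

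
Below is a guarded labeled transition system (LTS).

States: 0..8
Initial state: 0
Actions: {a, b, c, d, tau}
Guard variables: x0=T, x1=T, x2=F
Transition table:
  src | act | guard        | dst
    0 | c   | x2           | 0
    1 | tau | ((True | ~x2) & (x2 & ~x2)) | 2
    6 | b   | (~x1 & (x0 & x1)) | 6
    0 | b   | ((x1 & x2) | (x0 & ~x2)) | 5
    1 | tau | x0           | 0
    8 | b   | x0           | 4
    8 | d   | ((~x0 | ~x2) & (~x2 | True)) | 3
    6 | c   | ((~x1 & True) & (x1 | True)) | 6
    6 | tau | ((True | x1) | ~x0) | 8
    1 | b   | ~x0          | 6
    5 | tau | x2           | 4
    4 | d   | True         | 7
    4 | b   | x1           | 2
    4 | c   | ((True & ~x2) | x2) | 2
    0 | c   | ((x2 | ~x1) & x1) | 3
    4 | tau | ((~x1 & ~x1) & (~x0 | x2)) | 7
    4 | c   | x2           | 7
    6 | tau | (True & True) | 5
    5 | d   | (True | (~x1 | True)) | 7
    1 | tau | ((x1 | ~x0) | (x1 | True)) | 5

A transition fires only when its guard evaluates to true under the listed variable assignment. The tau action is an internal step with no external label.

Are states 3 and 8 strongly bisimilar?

Refine partition for ~:
  π0 = {{0,1,2,3,4,5,6,7,8}}
  π1 = {{0},{1,6},{2,3,7},{4},{5},{8}}
  π2 = {{0},{1},{2,3,7},{4},{5},{6},{8}}
Fixed point at round 3; 7 class(es).
class of 3: {2,3,7}; class of 8: {8}

Answer: NOT BISIMILAR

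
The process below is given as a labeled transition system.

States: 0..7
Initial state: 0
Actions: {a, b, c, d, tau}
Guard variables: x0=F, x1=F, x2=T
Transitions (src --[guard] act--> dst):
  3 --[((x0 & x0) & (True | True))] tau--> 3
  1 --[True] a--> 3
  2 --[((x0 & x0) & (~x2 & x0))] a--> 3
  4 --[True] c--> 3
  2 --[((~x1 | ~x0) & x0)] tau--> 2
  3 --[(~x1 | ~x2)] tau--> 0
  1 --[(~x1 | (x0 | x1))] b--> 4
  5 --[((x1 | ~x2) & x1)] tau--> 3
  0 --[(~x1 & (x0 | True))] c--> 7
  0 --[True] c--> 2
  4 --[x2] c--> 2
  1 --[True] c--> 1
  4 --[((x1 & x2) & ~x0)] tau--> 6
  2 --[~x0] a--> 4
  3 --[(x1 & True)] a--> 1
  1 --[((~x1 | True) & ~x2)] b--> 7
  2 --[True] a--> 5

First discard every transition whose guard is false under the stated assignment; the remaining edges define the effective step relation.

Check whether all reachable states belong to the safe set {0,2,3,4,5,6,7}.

Safe = {0,2,3,4,5,6,7}
Reachable = {0,2,3,4,5,7}
  0: ok
  2: ok
  3: ok
  4: ok
  5: ok
  7: ok

Answer: INVARIANT HOLDS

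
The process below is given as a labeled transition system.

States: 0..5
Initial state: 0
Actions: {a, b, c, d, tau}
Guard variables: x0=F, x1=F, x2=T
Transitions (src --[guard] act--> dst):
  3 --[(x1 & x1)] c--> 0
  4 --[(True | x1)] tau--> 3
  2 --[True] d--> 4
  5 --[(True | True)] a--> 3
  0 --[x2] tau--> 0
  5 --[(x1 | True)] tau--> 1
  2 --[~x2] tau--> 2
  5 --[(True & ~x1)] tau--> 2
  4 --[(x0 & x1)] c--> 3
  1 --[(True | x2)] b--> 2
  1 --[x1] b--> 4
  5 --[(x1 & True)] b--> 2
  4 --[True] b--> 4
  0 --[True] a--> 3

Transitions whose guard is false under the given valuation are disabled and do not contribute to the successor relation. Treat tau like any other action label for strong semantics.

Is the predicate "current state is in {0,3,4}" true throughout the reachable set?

Inv-set: {0,3,4}
Reachable = {0,3}
  0: safe
  3: safe

Answer: INVARIANT HOLDS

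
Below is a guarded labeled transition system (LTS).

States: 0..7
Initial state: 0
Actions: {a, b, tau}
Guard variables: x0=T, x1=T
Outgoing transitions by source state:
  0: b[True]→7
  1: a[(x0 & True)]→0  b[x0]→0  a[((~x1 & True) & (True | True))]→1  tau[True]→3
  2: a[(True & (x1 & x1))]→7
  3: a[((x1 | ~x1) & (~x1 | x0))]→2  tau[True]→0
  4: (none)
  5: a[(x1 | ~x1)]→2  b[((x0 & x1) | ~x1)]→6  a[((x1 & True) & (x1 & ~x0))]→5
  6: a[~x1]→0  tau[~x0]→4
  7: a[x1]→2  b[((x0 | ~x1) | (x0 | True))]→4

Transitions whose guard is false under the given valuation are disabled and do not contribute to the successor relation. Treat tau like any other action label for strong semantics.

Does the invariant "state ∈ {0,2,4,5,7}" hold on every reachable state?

Safe = {0,2,4,5,7}
Reachable = {0,2,4,7}
  0: safe
  2: safe
  4: safe
  7: safe

Answer: INVARIANT HOLDS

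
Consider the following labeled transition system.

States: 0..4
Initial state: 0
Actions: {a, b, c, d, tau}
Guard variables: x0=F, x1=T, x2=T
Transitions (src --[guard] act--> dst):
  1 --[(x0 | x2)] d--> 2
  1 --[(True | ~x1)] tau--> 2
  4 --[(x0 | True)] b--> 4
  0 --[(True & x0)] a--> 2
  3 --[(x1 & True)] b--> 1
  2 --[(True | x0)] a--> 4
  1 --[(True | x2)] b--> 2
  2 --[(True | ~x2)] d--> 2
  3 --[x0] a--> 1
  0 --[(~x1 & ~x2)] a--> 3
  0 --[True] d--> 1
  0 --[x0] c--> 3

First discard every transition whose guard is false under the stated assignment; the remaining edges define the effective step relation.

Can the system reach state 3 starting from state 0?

Answer: UNREACHABLE

Working:
8 transition(s) survive guard evaluation.
Layer 0: {0}
Layer 1: {1}  now seen {0,1}
Layer 2: {2}  now seen {0,1,2}
Layer 3: {4}  now seen {0,1,2,4}
Reach set: {0,1,2,4}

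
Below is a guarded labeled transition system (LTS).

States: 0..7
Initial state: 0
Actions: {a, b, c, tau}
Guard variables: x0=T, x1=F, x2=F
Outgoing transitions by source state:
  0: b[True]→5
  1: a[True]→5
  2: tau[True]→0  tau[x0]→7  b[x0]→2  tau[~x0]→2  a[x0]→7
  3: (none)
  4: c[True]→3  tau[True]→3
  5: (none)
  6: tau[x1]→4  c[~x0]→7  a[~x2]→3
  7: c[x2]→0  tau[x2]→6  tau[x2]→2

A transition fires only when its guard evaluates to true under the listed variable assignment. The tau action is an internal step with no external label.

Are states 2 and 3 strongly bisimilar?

Answer: NOT BISIMILAR

Working:
Refine partition for ~:
  round 0: {{0,1,2,3,4,5,6,7}}
  round 1: {{0},{1,6},{2},{3,5,7},{4}}
5 equivalence class(es) (converged in 2)
2∈{2}, 3∈{3,5,7}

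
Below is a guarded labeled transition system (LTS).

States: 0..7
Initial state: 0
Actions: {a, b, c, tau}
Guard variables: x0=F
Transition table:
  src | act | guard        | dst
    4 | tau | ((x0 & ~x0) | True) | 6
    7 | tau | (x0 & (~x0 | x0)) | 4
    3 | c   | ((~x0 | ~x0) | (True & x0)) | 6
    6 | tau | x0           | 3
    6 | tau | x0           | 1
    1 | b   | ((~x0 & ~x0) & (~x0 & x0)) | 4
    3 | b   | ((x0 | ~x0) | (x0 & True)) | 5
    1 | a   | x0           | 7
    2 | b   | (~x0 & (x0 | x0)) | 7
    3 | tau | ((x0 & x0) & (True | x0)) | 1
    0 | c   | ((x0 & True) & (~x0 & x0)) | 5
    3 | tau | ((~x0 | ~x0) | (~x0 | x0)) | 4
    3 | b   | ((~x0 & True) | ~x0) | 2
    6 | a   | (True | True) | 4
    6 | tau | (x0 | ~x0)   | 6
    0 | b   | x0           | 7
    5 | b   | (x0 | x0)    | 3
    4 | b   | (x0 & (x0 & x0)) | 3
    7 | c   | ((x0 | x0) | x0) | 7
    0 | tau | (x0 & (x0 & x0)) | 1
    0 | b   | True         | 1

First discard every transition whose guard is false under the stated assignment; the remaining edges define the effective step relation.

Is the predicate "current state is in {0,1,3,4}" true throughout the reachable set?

Answer: INVARIANT HOLDS

Trace:
Allowed set {0,1,3,4}
Reach set: {0,1}
  0: safe
  1: safe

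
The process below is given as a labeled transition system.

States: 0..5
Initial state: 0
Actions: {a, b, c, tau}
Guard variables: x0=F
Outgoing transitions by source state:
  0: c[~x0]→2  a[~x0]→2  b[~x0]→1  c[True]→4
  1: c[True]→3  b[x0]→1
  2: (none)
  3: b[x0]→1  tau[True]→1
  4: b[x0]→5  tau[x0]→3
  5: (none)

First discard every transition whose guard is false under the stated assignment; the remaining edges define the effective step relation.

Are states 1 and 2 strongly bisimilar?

Answer: NOT BISIMILAR

Analysis:
Refine partition for ~:
  π0 = {{0,1,2,3,4,5}}
  π1 = {{0},{1},{2,4,5},{3}}
4 equivalence class(es) (converged in 2)
[1]={1}  [2]={2,4,5}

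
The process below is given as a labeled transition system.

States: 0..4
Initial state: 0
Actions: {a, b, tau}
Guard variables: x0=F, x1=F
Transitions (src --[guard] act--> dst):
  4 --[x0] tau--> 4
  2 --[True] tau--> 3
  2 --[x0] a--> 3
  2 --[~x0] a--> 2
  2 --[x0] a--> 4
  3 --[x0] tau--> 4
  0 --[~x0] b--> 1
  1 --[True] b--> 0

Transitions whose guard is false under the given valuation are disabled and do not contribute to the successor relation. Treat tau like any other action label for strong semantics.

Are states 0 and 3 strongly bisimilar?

Refine partition for ~:
  round 0: {{0,1,2,3,4}}
  round 1: {{0,1},{2},{3,4}}
Fixed point at round 2; 3 class(es).
0∈{0,1}, 3∈{3,4}

Answer: NOT BISIMILAR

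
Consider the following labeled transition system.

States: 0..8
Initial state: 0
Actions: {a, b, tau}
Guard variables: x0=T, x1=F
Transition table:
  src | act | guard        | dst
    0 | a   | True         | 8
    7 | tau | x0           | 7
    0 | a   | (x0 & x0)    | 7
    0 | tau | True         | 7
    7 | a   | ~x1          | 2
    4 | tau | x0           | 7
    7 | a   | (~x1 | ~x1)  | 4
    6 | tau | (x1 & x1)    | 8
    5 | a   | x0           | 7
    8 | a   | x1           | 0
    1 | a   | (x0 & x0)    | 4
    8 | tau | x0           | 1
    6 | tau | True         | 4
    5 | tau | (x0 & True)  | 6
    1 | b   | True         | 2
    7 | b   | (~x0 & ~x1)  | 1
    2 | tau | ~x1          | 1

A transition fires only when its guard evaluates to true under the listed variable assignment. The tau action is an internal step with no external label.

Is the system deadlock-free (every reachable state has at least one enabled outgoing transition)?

R = {0,1,2,4,7,8}
  0: a→7  a→8  tau→7  [3 out]
  1: a→4  b→2  [2 out]
  2: tau→1  [1 out]
  4: tau→7  [1 out]
  7: a→2  a→4  tau→7  [3 out]
  8: tau→1  [1 out]

Answer: DEADLOCK-FREE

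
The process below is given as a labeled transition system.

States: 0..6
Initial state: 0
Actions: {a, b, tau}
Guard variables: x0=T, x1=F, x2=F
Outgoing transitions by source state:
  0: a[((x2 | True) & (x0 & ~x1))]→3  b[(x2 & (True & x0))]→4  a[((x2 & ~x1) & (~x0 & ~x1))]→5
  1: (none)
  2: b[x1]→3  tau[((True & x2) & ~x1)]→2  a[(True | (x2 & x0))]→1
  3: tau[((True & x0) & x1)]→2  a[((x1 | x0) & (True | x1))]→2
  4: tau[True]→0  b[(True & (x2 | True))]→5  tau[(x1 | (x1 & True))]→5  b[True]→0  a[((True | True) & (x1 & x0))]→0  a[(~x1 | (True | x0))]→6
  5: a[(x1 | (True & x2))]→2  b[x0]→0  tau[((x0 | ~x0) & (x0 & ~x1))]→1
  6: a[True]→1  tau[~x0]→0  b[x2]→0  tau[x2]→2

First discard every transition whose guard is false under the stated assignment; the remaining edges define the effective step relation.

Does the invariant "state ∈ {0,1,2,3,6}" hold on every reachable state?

Allowed set {0,1,2,3,6}
R = {0,1,2,3}
  0: ok
  1: ok
  2: ok
  3: ok

Answer: INVARIANT HOLDS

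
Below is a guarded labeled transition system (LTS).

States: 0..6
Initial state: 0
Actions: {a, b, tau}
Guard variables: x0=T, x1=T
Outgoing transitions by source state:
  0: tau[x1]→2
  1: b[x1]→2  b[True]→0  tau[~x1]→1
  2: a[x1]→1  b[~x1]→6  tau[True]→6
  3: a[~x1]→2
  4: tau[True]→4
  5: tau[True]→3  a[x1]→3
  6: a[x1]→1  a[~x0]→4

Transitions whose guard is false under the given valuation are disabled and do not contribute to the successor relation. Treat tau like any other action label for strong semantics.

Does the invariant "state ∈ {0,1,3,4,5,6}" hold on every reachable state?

Allowed set {0,1,3,4,5,6}
Reachable = {0,1,2,6}
  0: ok
  1: ok
  2: VIOLATES
  6: ok
counterexample path to 2: tau

Answer: INVARIANT VIOLATED at state 2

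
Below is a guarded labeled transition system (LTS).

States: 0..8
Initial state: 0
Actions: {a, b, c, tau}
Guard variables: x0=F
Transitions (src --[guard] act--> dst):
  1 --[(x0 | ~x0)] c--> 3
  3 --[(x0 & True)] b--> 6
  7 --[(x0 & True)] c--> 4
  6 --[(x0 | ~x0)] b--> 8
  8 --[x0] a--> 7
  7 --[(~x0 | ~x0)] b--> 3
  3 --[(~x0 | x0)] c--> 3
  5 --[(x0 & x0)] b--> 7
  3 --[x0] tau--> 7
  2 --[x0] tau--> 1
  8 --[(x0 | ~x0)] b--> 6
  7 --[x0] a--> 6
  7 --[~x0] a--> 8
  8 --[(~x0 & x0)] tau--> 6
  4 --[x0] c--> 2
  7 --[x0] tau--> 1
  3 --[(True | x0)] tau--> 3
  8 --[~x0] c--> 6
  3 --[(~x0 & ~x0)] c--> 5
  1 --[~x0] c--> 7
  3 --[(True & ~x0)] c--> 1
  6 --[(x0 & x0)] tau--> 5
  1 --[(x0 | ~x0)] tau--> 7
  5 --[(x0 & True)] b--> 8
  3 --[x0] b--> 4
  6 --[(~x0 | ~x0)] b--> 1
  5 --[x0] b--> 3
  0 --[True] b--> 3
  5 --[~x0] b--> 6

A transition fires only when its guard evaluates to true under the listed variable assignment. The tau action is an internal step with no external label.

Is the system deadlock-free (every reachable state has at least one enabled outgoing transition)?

R = {0,1,3,5,6,7,8}
  0: b→3  [deg 1]
  1: c→3  c→7  tau→7  [deg 3]
  3: c→1  c→3  c→5  tau→3  [deg 4]
  5: b→6  [deg 1]
  6: b→1  b→8  [deg 2]
  7: a→8  b→3  [deg 2]
  8: b→6  c→6  [deg 2]

Answer: DEADLOCK-FREE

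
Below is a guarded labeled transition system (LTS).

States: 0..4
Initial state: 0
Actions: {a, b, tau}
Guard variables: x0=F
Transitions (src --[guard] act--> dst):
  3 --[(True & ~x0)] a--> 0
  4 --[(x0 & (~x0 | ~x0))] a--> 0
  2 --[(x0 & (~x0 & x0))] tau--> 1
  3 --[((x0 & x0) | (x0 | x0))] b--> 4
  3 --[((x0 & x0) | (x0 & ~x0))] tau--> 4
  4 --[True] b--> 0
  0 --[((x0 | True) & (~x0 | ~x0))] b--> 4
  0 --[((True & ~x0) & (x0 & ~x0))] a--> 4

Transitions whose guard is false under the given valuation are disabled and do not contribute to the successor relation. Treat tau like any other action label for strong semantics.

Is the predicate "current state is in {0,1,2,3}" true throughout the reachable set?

Answer: INVARIANT VIOLATED at state 4

Trace:
Safe = {0,1,2,3}
Reachable = {0,4}
  0: ✓
  4: ✗ unsafe
witness against invariant: b → 4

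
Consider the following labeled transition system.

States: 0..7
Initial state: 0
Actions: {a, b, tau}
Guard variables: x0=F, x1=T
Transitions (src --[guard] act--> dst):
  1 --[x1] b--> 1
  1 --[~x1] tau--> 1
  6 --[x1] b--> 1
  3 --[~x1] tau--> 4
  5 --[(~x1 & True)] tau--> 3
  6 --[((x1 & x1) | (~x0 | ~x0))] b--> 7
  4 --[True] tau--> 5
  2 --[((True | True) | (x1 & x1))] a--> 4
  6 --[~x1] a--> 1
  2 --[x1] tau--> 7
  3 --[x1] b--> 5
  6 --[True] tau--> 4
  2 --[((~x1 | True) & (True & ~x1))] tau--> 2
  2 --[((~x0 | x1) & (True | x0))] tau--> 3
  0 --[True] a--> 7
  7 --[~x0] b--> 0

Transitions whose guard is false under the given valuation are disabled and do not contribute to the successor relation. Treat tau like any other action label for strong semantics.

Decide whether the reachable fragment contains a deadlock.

Reachable = {0,7}
  0: a→7  [1 out]
  7: b→0  [1 out]

Answer: DEADLOCK-FREE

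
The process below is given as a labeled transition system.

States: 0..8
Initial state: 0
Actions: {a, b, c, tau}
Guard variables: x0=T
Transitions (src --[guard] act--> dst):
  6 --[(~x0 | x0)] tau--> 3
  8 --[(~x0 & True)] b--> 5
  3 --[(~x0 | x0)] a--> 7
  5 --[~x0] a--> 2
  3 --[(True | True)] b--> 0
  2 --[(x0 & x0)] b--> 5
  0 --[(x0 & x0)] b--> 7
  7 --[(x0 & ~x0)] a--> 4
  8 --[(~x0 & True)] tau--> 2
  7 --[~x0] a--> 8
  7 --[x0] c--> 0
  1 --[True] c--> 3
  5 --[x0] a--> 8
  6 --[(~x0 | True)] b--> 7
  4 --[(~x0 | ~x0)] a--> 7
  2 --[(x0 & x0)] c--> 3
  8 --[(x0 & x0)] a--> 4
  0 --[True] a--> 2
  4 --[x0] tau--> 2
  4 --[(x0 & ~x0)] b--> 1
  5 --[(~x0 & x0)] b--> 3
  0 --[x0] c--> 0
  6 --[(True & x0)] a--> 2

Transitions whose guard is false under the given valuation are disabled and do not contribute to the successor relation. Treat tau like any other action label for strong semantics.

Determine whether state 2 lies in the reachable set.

Answer: REACHABLE

Analysis:
Guard filter leaves 15 enabled edge(s).
Layer 0: {0}
Layer 1: {2,7}  now seen {0,2,7}
Layer 2: {3,5}  now seen {0,2,3,5,7}
Layer 3: {8}  now seen {0,2,3,5,7,8}
Layer 4: {4}  now seen {0,2,3,4,5,7,8}
R = {0,2,3,4,5,7,8}
Path to 2: a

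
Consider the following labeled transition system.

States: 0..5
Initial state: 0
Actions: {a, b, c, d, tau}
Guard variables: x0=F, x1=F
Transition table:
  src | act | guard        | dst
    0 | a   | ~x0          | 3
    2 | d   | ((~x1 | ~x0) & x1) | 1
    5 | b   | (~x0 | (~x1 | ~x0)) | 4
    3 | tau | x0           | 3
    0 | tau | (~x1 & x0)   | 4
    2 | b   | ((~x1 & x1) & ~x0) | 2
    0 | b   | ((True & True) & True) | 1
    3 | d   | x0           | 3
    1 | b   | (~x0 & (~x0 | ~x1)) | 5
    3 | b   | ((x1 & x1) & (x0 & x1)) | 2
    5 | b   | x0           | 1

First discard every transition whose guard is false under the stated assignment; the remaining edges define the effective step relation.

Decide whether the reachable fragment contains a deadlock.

Reach set: {0,1,3,4,5}
  0: a→3  b→1  [2 out]
  1: b→5  [1 out]
  3: ∅  [deadlock]
  4: ∅  [deadlock]
  5: b→4  [1 out]
Path to 3: a

Answer: DEADLOCK at state 3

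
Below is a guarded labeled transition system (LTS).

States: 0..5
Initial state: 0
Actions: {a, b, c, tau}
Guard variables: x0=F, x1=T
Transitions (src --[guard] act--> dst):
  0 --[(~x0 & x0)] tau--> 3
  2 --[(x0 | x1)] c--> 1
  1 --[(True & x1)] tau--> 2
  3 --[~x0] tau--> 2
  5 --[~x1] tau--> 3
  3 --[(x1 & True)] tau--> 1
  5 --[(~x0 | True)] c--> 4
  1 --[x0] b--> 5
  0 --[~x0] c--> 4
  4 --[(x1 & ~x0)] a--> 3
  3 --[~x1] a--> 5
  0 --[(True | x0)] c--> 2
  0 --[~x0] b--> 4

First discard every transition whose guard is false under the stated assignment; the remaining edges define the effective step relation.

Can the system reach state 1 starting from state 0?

Answer: REACHABLE

Working:
After dropping false guards: 9 live edges.
depth 0: {0}
depth 1: {2,4}  now seen {0,2,4}
depth 2: {1,3}  now seen {0,1,2,3,4}
Reach set: {0,1,2,3,4}
witness 1: c·c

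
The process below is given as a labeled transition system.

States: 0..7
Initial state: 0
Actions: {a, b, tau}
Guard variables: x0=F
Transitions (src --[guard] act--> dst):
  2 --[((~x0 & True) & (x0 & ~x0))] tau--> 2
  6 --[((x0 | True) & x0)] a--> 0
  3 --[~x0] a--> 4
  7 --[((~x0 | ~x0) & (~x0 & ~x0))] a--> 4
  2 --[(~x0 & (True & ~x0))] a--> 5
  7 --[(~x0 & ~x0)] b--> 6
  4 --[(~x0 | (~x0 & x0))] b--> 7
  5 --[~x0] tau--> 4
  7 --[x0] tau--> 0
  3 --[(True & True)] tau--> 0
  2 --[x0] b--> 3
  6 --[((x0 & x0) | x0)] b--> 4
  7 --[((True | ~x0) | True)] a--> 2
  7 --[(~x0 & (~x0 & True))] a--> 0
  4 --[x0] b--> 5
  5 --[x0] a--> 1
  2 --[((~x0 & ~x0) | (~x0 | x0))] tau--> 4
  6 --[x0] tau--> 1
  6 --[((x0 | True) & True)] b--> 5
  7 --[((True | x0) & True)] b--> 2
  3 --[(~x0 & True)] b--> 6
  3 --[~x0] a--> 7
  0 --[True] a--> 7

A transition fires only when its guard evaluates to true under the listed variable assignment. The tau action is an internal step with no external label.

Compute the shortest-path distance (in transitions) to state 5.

Answer: 3

Analysis:
Breadth-first toward 5:
  depth 0: {0}
  depth 1: {7}
  depth 2: {2,4,6}
  depth 3: {5}
first hit 5 at d=3 via a·a·a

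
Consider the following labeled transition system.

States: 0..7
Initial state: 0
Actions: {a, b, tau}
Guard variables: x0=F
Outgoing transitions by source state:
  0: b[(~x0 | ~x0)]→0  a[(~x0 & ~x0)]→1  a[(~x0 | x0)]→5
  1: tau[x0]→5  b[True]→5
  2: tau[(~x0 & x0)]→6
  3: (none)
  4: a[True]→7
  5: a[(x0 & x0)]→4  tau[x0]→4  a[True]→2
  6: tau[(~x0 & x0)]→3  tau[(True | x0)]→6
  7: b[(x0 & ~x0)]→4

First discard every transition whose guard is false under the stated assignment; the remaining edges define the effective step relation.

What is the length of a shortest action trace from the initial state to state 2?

Layered search for 2:
  depth 0: {0}
  depth 1: {1,5}
  depth 2: {2}
2 enters at depth 2; path a·a

Answer: 2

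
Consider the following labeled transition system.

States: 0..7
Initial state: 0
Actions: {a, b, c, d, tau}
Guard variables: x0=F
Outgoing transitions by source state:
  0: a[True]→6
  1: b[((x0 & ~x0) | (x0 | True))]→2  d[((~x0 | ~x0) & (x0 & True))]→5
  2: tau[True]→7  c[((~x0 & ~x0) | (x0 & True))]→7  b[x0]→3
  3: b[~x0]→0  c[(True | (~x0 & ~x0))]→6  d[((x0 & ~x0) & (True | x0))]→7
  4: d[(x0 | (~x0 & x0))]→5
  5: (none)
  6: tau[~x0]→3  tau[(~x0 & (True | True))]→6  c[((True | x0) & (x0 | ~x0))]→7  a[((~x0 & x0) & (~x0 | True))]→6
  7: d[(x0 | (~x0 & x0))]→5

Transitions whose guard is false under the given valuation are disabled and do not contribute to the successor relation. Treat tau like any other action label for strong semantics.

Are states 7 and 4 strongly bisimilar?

Compute ~ classes (split until stable):
  P[0] = {{0,1,2,3,4,5,6,7}}
  P[1] = {{0},{1},{2,6},{3},{4,5,7}}
  P[2] = {{0},{1},{2},{3},{4,5,7},{6}}
6 equivalence class(es) (converged in 3)
[7]={4,5,7}  [4]={4,5,7}

Answer: BISIMILAR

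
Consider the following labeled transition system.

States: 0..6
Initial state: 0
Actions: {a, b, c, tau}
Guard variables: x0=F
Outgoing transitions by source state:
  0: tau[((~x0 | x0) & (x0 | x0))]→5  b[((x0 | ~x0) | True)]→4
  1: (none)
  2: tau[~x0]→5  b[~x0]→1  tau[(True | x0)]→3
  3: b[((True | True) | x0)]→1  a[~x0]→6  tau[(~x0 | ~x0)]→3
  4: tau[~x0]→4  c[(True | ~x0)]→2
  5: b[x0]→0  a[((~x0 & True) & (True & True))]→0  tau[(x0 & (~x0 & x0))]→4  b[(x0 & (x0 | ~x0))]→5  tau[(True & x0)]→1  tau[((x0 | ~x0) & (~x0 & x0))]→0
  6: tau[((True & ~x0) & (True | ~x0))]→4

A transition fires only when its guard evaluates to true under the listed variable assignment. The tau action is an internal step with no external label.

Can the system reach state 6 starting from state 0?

Answer: REACHABLE

Trace:
11 transition(s) survive guard evaluation.
depth 0: {0}
depth 1: {4}  now seen {0,4}
depth 2: {2}  now seen {0,2,4}
depth 3: {1,3,5}  now seen {0,1,2,3,4,5}
depth 4: {6}  now seen {0,1,2,3,4,5,6}
Reach set: {0,1,2,3,4,5,6}
Path to 6: b·c·tau·a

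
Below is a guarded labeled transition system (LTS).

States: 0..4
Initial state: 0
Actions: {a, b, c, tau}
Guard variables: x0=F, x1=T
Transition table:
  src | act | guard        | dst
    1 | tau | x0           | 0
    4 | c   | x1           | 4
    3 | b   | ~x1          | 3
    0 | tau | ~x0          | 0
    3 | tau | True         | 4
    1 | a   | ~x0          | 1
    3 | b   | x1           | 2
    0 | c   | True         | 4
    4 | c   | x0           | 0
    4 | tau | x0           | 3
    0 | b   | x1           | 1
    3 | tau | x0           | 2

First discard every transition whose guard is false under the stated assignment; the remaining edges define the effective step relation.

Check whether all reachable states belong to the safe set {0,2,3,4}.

Allowed set {0,2,3,4}
Reach set: {0,1,4}
  0: ✓
  1: outside
  4: ✓
reach 1 via b — violates

Answer: INVARIANT VIOLATED at state 1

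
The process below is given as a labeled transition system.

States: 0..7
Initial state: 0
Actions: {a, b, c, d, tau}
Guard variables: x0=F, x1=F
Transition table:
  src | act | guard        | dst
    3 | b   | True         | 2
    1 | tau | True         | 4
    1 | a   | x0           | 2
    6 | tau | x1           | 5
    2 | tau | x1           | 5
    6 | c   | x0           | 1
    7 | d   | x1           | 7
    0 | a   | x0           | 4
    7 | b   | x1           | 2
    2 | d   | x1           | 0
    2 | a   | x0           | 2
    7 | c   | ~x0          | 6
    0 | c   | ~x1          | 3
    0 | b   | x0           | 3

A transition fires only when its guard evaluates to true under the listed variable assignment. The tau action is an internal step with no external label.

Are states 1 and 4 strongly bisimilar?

Refine partition for ~:
  round 0: {{0,1,2,3,4,5,6,7}}
  round 1: {{0,7},{1},{2,4,5,6},{3}}
  round 2: {{0},{1},{2,4,5,6},{3},{7}}
Fixed point at round 3; 5 class(es).
[1]={1}  [4]={2,4,5,6}

Answer: NOT BISIMILAR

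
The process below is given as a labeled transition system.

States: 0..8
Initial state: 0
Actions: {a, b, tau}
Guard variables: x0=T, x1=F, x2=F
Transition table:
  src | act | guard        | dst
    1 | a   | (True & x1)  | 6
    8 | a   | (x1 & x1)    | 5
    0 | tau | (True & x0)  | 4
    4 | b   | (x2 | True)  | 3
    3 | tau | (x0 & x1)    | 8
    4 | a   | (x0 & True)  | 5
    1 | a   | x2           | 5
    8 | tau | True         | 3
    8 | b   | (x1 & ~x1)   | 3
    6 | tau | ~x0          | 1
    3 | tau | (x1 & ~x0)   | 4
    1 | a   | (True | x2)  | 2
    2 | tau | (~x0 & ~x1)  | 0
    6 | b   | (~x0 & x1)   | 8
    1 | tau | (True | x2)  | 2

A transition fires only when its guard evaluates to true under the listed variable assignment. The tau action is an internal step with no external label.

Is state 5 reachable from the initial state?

Answer: REACHABLE

Trace:
6 transition(s) survive guard evaluation.
depth 0: {0}
depth 1: {4}  now seen {0,4}
depth 2: {3,5}  now seen {0,3,4,5}
Reach set: {0,3,4,5}
Path to 5: tau·a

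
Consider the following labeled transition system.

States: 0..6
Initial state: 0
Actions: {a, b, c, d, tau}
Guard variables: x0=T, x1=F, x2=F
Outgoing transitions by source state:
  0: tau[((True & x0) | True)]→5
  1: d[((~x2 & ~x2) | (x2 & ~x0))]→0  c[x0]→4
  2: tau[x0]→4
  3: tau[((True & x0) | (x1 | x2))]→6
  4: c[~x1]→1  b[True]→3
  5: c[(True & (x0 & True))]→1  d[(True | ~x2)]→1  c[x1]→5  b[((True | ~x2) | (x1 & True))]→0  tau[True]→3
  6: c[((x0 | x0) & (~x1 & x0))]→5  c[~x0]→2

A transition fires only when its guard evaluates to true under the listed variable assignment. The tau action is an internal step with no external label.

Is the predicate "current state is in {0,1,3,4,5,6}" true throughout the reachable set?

Safe = {0,1,3,4,5,6}
Reachable = {0,1,3,4,5,6}
  0: ✓
  1: ✓
  3: ✓
  4: ✓
  5: ✓
  6: ✓

Answer: INVARIANT HOLDS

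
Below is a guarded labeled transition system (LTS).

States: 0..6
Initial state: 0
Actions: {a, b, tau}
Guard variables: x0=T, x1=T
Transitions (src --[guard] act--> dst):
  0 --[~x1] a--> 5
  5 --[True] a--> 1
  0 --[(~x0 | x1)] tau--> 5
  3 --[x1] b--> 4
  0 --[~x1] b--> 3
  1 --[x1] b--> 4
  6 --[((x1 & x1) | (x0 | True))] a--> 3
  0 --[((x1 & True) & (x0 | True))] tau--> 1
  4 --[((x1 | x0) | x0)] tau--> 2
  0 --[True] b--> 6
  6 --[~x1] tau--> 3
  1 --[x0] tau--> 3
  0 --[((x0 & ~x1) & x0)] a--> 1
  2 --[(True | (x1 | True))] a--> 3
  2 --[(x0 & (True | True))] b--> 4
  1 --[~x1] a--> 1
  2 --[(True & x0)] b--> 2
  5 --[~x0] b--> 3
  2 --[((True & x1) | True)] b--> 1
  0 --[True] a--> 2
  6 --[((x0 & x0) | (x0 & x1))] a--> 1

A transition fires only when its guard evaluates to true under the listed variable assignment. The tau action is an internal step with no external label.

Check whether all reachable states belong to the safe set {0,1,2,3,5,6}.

Safe = {0,1,2,3,5,6}
Reach set: {0,1,2,3,4,5,6}
  0: ✓
  1: ✓
  2: ✓
  3: ✓
  4: outside
  5: ✓
  6: ✓
counterexample path to 4: tau·b

Answer: INVARIANT VIOLATED at state 4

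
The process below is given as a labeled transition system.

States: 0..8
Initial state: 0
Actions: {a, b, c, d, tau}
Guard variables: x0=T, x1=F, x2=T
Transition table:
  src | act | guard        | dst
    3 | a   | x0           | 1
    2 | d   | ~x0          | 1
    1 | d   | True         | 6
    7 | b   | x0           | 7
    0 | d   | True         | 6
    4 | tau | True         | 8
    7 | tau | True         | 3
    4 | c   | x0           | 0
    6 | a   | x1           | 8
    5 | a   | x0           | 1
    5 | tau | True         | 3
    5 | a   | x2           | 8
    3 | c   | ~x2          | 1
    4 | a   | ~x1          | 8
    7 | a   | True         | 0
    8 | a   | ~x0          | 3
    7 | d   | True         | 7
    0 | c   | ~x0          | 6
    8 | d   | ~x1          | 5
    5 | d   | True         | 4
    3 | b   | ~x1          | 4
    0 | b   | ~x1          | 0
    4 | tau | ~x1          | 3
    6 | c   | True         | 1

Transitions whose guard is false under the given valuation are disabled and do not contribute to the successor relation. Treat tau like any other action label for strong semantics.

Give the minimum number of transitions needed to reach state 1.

Answer: 2

Working:
Layered search for 1:
  L0 = {0}
  L1 = {6}
  L2 = {1}
first hit 1 at d=2 via d·c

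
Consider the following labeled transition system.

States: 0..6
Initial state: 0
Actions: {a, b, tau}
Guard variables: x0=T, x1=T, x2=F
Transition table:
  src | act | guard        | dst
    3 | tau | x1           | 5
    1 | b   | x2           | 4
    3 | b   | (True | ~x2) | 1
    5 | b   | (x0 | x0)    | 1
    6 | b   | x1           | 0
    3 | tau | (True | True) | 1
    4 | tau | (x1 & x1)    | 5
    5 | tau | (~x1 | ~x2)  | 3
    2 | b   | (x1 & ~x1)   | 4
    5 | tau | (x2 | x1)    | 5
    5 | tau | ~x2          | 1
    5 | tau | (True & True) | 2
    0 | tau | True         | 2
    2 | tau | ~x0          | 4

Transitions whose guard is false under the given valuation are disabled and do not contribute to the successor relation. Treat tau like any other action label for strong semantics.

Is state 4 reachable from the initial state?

Guard filter leaves 11 enabled edge(s).
depth 0: {0}
depth 1: {2}  cumulative {0,2}
Reach set: {0,2}

Answer: UNREACHABLE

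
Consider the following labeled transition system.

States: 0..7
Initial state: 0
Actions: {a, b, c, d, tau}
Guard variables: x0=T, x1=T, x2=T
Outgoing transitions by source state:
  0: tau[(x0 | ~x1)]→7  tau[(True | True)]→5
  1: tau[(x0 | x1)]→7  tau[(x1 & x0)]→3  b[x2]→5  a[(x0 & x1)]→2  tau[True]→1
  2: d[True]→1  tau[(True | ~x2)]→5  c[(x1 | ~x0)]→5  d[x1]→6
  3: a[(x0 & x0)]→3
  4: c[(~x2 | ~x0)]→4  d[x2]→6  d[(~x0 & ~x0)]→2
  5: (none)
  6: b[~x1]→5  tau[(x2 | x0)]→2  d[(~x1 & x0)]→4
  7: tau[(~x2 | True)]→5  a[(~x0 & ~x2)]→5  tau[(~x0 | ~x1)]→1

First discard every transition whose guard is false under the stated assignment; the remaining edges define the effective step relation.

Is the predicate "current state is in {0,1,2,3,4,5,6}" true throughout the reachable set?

Answer: INVARIANT VIOLATED at state 7

Analysis:
Inv-set: {0,1,2,3,4,5,6}
R = {0,5,7}
  0: ✓
  5: ✓
  7: VIOLATES
counterexample path to 7: tau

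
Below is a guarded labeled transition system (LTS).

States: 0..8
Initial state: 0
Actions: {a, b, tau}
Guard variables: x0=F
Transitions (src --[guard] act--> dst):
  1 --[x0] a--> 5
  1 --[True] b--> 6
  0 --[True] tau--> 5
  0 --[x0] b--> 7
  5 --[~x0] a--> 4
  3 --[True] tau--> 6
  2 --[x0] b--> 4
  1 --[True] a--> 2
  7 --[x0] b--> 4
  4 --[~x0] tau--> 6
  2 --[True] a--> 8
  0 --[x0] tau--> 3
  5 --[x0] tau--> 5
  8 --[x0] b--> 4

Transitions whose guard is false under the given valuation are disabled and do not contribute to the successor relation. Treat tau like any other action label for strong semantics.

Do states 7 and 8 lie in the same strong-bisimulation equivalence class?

Refine partition for ~:
  π0 = {{0,1,2,3,4,5,6,7,8}}
  π1 = {{0,3,4},{1},{2,5},{6,7,8}}
  π2 = {{0},{1},{2},{3,4},{5},{6,7,8}}
Fixed point at round 3; 6 class(es).
7∈{6,7,8}, 8∈{6,7,8}

Answer: BISIMILAR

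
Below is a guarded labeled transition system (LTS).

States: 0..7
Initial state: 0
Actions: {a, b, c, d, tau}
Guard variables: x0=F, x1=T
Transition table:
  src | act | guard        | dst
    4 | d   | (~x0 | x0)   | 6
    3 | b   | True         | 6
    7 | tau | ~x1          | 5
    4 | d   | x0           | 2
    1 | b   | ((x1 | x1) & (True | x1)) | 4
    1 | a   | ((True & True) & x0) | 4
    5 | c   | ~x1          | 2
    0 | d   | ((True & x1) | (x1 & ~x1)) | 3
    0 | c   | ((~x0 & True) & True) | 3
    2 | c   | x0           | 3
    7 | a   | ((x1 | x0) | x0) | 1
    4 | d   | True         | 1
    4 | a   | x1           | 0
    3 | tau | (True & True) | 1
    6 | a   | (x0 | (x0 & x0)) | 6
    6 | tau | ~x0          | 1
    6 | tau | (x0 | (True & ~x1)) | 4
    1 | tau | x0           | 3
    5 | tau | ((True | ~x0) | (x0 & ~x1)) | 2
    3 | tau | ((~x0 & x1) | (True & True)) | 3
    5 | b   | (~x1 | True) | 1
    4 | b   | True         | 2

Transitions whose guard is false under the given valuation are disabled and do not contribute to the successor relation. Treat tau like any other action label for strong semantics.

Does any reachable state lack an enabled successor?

R = {0,1,2,3,4,6}
  0: c→3  d→3  [deg 2]
  1: b→4  [deg 1]
  2: ∅  [deadlock]
  3: b→6  tau→1  tau→3  [deg 3]
  4: a→0  b→2  d→1  d→6  [deg 4]
  6: tau→1  [deg 1]
Path to 2: d·tau·b·b

Answer: DEADLOCK at state 2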